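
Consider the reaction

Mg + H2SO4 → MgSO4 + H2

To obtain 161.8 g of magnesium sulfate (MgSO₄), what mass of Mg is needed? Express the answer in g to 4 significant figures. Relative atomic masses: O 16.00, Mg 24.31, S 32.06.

M(MgSO4) = 24.31 + 32.06 + 4(16.00) = 120.37 g/mol.
M(Mg) = 24.31 g/mol.
n(MgSO4) = 161.80 g / 120.37 g/mol = 1.3442 mol.
From the equation the MgSO4:Mg mole ratio is 1:1, so n(Mg) = 1.3442 × 1/1 = 1.3442 mol.
Mass of Mg = 1.3442 mol × 24.31 g/mol = 32.677 g.

32.68 g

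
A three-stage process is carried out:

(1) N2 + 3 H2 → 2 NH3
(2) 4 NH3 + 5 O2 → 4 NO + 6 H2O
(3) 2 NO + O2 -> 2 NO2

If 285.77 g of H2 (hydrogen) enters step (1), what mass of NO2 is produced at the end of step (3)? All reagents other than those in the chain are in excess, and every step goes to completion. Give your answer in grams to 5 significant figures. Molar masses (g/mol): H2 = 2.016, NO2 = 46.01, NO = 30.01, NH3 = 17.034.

n(H2) = 285.77 / 2.016 = 141.751 mol.
Reaction (1): H2→NH3 ratio 3:2 ⇒ n(NH3) = 94.5007 mol.
Reaction (2): NH3→NO ratio 4:4 ⇒ n(NO) = 94.5007 mol.
Reaction (3): NO→NO2 ratio 2:2 ⇒ n(NO2) = 94.5007 mol.
Mass of NO2 = 94.5007 × 46.01 = 4347.98 g.

4348.0 g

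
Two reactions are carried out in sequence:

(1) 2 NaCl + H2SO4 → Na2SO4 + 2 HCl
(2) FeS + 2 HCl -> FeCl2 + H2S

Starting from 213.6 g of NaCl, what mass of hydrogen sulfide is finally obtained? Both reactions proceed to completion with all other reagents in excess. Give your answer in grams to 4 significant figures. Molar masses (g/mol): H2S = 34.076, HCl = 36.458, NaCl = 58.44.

62.27 g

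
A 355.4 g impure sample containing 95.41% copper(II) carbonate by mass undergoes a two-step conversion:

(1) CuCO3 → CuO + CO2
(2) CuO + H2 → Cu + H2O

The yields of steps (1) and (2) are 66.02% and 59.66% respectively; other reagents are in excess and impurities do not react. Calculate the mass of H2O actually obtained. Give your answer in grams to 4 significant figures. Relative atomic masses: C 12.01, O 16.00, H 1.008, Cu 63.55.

19.47 g

Pure CuCO3 = 355.4 × 0.9541 = 339.09 g.
M(CuCO3) = 63.55 + 12.01 + 3(16.00) = 123.56 g/mol.
M(H2O) = 2(1.008) + 16.00 = 18.016 g/mol.
n(CuCO3) = 339.09 / 123.56 = 2.7443 mol.
Step 1 (CuCO3:CuO = 1:1): theoretical n(CuO) = 2.7443 mol; at 66.02% yield, n(CuO) = 1.8118 mol.
Step 2 (CuO:H2O = 1:1): theoretical n(H2O) = 1.8118 mol, so theoretical mass = 1.8118 × 18.016 = 32.641 g.
At 59.66% yield, actual mass of H2O = 32.641 × 0.5966 = 19.474 g.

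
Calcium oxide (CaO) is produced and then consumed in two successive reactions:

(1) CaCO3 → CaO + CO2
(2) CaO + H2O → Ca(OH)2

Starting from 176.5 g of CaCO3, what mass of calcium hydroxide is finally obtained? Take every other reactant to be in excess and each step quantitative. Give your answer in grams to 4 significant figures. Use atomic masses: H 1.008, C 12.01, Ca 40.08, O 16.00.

130.7 g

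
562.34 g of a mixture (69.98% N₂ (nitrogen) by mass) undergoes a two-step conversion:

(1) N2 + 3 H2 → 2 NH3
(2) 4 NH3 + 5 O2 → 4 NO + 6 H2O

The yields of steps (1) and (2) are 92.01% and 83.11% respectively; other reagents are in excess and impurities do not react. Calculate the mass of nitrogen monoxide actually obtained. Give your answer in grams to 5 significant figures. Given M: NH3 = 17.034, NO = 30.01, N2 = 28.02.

644.60 g

Pure N2 = 562.34 × 0.6998 = 393.526 g.
n(N2) = 393.526 / 28.02 = 14.0445 mol.
Step 1 (N2:NH3 = 1:2): theoretical n(NH3) = 28.0889 mol; at 92.01% yield, n(NH3) = 25.8446 mol.
Step 2 (NH3:NO = 4:4): theoretical n(NO) = 25.8446 mol, so theoretical mass = 25.8446 × 30.01 = 775.596 g.
At 83.11% yield, actual mass of NO = 775.596 × 0.8311 = 644.598 g.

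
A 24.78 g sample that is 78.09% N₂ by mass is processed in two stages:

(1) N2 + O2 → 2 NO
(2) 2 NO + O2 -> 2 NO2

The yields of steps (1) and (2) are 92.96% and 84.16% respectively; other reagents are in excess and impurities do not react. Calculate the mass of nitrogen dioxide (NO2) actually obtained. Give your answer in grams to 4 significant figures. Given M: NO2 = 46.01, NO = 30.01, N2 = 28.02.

49.72 g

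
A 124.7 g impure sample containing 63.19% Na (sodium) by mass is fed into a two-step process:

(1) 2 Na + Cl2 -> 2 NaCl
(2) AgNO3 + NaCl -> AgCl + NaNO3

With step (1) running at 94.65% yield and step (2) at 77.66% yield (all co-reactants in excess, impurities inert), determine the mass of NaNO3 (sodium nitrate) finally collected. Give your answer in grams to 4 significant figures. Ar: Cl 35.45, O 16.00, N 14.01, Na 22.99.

Pure Na = 124.7 × 0.6319 = 78.798 g.
M(Na) = 22.99 g/mol.
M(NaNO3) = 22.99 + 14.01 + 3(16.00) = 85.00 g/mol.
n(Na) = 78.798 / 22.99 = 3.4275 mol.
Step 1 (Na:NaCl = 2:2): theoretical n(NaCl) = 3.4275 mol; at 94.65% yield, n(NaCl) = 3.2441 mol.
Step 2 (NaCl:NaNO3 = 1:1): theoretical n(NaNO3) = 3.2441 mol, so theoretical mass = 3.2441 × 85.00 = 275.75 g.
At 77.66% yield, actual mass of NaNO3 = 275.75 × 0.7766 = 214.15 g.

214.1 g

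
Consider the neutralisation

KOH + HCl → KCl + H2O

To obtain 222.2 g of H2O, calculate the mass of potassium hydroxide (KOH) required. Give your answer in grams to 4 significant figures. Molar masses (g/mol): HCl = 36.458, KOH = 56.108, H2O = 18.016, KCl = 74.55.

692.0 g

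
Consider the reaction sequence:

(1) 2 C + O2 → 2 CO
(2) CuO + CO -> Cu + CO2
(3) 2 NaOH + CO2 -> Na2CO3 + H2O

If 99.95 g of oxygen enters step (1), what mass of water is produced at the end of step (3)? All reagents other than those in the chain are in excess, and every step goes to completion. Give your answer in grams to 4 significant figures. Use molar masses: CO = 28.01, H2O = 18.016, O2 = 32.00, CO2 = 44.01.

112.5 g

n(O2) = 99.95 / 32.00 = 3.1234 mol.
Reaction (1): O2→CO ratio 1:2 ⇒ n(CO) = 6.2469 mol.
Reaction (2): CO→CO2 ratio 1:1 ⇒ n(CO2) = 6.2469 mol.
Reaction (3): CO2→H2O ratio 1:1 ⇒ n(H2O) = 6.2469 mol.
Mass of H2O = 6.2469 × 18.016 = 112.54 g.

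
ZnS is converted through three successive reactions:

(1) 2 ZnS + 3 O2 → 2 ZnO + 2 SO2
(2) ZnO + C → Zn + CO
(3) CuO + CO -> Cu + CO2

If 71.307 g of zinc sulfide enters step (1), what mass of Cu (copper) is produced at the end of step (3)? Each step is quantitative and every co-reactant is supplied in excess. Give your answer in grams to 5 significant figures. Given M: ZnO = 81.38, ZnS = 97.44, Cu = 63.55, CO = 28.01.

46.506 g

n(ZnS) = 71.307 / 97.44 = 0.731804 mol.
Reaction (1): ZnS→ZnO ratio 2:2 ⇒ n(ZnO) = 0.731804 mol.
Reaction (2): ZnO→CO ratio 1:1 ⇒ n(CO) = 0.731804 mol.
Reaction (3): CO→Cu ratio 1:1 ⇒ n(Cu) = 0.731804 mol.
Mass of Cu = 0.731804 × 63.55 = 46.5062 g.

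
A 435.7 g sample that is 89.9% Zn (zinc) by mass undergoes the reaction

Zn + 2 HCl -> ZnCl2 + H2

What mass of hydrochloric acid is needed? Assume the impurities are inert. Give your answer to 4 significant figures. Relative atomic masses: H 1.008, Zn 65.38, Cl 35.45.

Mass of pure Zn = 435.7 g × 0.899 = 391.69 g.
M(Zn) = 65.38 g/mol.
M(HCl) = 1.008 + 35.45 = 36.458 g/mol.
n(Zn) = 391.69 g / 65.38 g/mol = 5.9910 mol.
From the equation the Zn:HCl mole ratio is 1:2, so n(HCl) = 5.9910 × 2/1 = 11.982 mol.
Mass of HCl = 11.982 mol × 36.458 g/mol = 436.84 g.

436.8 g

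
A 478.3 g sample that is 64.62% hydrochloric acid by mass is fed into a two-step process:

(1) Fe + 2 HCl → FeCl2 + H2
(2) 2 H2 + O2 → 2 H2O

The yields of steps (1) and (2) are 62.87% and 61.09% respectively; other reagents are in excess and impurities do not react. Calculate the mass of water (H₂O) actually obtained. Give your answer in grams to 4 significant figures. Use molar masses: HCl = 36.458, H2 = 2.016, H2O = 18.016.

29.33 g

Pure HCl = 478.3 × 0.6462 = 309.08 g.
n(HCl) = 309.08 / 36.458 = 8.4776 mol.
Step 1 (HCl:H2 = 2:1): theoretical n(H2) = 4.2388 mol; at 62.87% yield, n(H2) = 2.6649 mol.
Step 2 (H2:H2O = 2:2): theoretical n(H2O) = 2.6649 mol, so theoretical mass = 2.6649 × 18.016 = 48.012 g.
At 61.09% yield, actual mass of H2O = 48.012 × 0.6109 = 29.330 g.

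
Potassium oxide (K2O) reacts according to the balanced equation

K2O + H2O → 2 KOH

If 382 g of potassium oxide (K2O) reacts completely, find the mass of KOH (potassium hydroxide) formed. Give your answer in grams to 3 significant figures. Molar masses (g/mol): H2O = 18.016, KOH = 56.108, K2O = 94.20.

455 g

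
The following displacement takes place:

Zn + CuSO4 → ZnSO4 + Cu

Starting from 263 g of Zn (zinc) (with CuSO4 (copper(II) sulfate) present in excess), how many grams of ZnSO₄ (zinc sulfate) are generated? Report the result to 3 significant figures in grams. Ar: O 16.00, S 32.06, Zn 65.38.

M(Zn) = 65.38 g/mol.
M(ZnSO4) = 65.38 + 32.06 + 4(16.00) = 161.44 g/mol.
n(Zn) = 263.0 g / 65.38 g/mol = 4.023 mol.
From the equation the Zn:ZnSO4 mole ratio is 1:1, so n(ZnSO4) = 4.023 × 1/1 = 4.023 mol.
Mass of ZnSO4 = 4.023 mol × 161.44 g/mol = 649.4 g.

649 g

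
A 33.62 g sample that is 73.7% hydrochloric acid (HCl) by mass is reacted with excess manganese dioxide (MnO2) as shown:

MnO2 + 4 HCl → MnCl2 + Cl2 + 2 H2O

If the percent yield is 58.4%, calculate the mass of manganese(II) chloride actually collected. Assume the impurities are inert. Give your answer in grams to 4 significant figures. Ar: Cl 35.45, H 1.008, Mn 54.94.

12.49 g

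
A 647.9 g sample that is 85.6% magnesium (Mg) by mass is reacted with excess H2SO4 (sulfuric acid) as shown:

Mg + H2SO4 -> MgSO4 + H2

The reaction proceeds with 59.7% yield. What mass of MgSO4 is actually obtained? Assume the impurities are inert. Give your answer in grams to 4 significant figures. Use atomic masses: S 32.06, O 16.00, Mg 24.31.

1639 g

Pure Mg available = 647.9 g × 0.856 = 554.60 g.
M(Mg) = 24.31 g/mol.
M(MgSO4) = 24.31 + 32.06 + 4(16.00) = 120.37 g/mol.
n(Mg) = 554.60 g / 24.31 g/mol = 22.814 mol.
From the equation the Mg:MgSO4 mole ratio is 1:1, so n(MgSO4) = 22.814 × 1/1 = 22.814 mol.
Mass of MgSO4 = 22.814 mol × 120.37 g/mol = 2746.1 g.
Actual mass collected = 2746.1 g × 0.597 = 1639.4 g.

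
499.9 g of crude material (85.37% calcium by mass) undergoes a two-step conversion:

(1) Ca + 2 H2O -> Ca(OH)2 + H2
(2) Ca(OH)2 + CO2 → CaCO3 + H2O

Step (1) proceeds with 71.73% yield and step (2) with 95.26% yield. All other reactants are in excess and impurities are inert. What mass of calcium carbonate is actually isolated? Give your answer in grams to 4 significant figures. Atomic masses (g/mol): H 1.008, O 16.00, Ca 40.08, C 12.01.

728.2 g

Pure Ca = 499.9 × 0.8537 = 426.76 g.
M(Ca) = 40.08 g/mol.
M(CaCO3) = 40.08 + 12.01 + 3(16.00) = 100.09 g/mol.
n(Ca) = 426.76 / 40.08 = 10.648 mol.
Step 1 (Ca:Ca(OH)2 = 1:1): theoretical n(Ca(OH)2) = 10.648 mol; at 71.73% yield, n(Ca(OH)2) = 7.6377 mol.
Step 2 (Ca(OH)2:CaCO3 = 1:1): theoretical n(CaCO3) = 7.6377 mol, so theoretical mass = 7.6377 × 100.09 = 764.46 g.
At 95.26% yield, actual mass of CaCO3 = 764.46 × 0.9526 = 728.22 g.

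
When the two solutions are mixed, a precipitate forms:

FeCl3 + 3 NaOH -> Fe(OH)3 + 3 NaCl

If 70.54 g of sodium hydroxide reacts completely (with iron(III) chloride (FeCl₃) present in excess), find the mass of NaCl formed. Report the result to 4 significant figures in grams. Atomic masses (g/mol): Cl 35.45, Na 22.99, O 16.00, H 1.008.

M(NaOH) = 22.99 + 16.00 + 1.008 = 39.998 g/mol.
M(NaCl) = 22.99 + 35.45 = 58.44 g/mol.
n(NaOH) = 70.540 g / 39.998 g/mol = 1.7636 mol.
From the equation the NaOH:NaCl mole ratio is 3:3, so n(NaCl) = 1.7636 × 3/3 = 1.7636 mol.
Mass of NaCl = 1.7636 mol × 58.44 g/mol = 103.06 g.

103.1 g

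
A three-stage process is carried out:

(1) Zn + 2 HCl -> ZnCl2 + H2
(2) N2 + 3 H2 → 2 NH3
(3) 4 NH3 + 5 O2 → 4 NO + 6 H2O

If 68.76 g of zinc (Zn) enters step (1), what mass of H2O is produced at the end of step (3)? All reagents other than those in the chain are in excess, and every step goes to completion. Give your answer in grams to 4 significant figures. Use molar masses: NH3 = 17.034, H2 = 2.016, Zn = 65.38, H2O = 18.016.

n(Zn) = 68.76 / 65.38 = 1.0517 mol.
Reaction (1): Zn→H2 ratio 1:1 ⇒ n(H2) = 1.0517 mol.
Reaction (2): H2→NH3 ratio 3:2 ⇒ n(NH3) = 0.70113 mol.
Reaction (3): NH3→H2O ratio 4:6 ⇒ n(H2O) = 1.0517 mol.
Mass of H2O = 1.0517 × 18.016 = 18.947 g.

18.95 g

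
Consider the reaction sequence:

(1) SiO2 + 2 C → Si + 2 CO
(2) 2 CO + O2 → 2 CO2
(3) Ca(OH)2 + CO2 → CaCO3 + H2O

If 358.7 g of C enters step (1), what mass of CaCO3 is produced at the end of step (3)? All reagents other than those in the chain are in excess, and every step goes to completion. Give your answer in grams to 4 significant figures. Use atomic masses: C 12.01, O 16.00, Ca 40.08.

2989 g

M(C) = 12.01 g/mol.
M(CaCO3) = 40.08 + 12.01 + 3(16.00) = 100.09 g/mol.
n(C) = 358.7 / 12.01 = 29.867 mol.
Reaction (1): C→CO ratio 2:2 ⇒ n(CO) = 29.867 mol.
Reaction (2): CO→CO2 ratio 2:2 ⇒ n(CO2) = 29.867 mol.
Reaction (3): CO2→CaCO3 ratio 1:1 ⇒ n(CaCO3) = 29.867 mol.
Mass of CaCO3 = 29.867 × 100.09 = 2989.4 g.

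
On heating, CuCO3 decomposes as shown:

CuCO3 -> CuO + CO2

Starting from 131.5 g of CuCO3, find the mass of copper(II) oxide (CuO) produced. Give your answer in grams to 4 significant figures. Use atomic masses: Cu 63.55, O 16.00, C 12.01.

M(CuCO3) = 63.55 + 12.01 + 3(16.00) = 123.56 g/mol.
M(CuO) = 63.55 + 16.00 = 79.55 g/mol.
n(CuCO3) = 131.50 g / 123.56 g/mol = 1.0643 mol.
From the equation the CuCO3:CuO mole ratio is 1:1, so n(CuO) = 1.0643 × 1/1 = 1.0643 mol.
Mass of CuO = 1.0643 mol × 79.55 g/mol = 84.662 g.

84.66 g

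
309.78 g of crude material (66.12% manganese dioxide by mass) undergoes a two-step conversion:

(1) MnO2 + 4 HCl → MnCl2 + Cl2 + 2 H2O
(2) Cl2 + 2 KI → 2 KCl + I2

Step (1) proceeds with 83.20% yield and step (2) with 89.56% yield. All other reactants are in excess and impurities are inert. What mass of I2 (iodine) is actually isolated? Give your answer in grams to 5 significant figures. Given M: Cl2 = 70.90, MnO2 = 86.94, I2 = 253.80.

445.55 g

Pure MnO2 = 309.78 × 0.6612 = 204.827 g.
n(MnO2) = 204.827 / 86.94 = 2.35595 mol.
Step 1 (MnO2:Cl2 = 1:1): theoretical n(Cl2) = 2.35595 mol; at 83.20% yield, n(Cl2) = 1.96015 mol.
Step 2 (Cl2:I2 = 1:1): theoretical n(I2) = 1.96015 mol, so theoretical mass = 1.96015 × 253.80 = 497.487 g.
At 89.56% yield, actual mass of I2 = 497.487 × 0.8956 = 445.549 g.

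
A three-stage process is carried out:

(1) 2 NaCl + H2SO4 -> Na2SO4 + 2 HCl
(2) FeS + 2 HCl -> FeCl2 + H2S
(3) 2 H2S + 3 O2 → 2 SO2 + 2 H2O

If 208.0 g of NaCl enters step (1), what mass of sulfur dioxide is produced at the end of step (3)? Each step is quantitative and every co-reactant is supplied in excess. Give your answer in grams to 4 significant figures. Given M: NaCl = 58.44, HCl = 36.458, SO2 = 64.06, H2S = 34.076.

n(NaCl) = 208.0 / 58.44 = 3.5592 mol.
Reaction (1): NaCl→HCl ratio 2:2 ⇒ n(HCl) = 3.5592 mol.
Reaction (2): HCl→H2S ratio 2:1 ⇒ n(H2S) = 1.7796 mol.
Reaction (3): H2S→SO2 ratio 2:2 ⇒ n(SO2) = 1.7796 mol.
Mass of SO2 = 1.7796 × 64.06 = 114.00 g.

114.0 g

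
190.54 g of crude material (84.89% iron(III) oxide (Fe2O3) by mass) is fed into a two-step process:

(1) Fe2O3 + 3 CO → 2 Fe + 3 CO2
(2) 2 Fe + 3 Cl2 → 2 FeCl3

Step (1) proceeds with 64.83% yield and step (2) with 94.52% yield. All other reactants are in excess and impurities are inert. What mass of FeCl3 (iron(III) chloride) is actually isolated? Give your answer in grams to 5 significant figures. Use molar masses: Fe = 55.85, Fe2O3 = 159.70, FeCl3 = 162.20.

Pure Fe2O3 = 190.54 × 0.8489 = 161.749 g.
n(Fe2O3) = 161.749 / 159.70 = 1.01283 mol.
Step 1 (Fe2O3:Fe = 1:2): theoretical n(Fe) = 2.02567 mol; at 64.83% yield, n(Fe) = 1.31324 mol.
Step 2 (Fe:FeCl3 = 2:2): theoretical n(FeCl3) = 1.31324 mol, so theoretical mass = 1.31324 × 162.20 = 213.007 g.
At 94.52% yield, actual mass of FeCl3 = 213.007 × 0.9452 = 201.335 g.

201.33 g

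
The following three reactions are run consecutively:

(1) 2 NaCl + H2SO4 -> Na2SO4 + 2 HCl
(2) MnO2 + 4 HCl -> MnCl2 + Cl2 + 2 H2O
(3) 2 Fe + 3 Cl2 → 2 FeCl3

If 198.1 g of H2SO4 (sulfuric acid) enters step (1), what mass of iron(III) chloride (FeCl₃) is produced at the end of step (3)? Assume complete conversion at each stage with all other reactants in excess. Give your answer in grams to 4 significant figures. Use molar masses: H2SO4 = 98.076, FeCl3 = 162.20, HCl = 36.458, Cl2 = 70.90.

109.2 g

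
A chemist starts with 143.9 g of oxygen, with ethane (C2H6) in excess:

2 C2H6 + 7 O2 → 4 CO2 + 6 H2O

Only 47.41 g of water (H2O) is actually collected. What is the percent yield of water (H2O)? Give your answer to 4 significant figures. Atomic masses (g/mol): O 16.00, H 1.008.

M(O2) = 2(16.00) = 32.00 g/mol.
M(H2O) = 2(1.008) + 16.00 = 18.016 g/mol.
n(O2) = 143.90 g / 32.00 g/mol = 4.4969 mol.
From the equation the O2:H2O mole ratio is 7:6, so n(H2O) = 4.4969 × 6/7 = 3.8545 mol.
Mass of H2O = 3.8545 mol × 18.016 g/mol = 69.442 g.
This is the theoretical yield. Percent yield = 47.41 g / 69.442 g × 100% = 68.273%.

68.27 %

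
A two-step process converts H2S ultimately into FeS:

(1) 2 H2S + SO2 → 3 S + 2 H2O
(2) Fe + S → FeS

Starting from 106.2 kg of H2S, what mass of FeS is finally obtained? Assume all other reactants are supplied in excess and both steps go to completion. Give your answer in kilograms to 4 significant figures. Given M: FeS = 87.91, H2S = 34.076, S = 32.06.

411.0 kg

106.2 kg = 106200 g.
n(H2S) = 106200 / 34.076 = 3116.6 mol.
Step 1 gives a 2:3 ratio of H2S to S, so n(S) = 4674.8 mol.
In step 2 the S:FeS ratio is 1:1, so n(FeS) = 4674.8 mol.
Mass of FeS = 4674.8 × 87.91 = 410970 g = 411.0 kg.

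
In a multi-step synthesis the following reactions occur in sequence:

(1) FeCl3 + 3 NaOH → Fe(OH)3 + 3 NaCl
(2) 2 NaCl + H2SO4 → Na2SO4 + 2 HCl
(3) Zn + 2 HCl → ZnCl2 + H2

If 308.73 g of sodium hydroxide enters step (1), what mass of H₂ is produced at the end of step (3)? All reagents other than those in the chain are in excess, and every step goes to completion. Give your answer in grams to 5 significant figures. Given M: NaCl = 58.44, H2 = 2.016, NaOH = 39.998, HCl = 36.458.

7.7804 g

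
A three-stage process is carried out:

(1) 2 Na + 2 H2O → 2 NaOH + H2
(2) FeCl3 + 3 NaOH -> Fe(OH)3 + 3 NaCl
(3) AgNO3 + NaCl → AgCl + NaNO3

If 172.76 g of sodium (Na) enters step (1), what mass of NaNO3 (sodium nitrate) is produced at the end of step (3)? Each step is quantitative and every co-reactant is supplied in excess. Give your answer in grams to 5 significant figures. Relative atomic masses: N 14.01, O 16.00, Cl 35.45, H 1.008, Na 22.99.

M(Na) = 22.99 g/mol.
M(NaNO3) = 22.99 + 14.01 + 3(16.00) = 85.00 g/mol.
n(Na) = 172.76 / 22.99 = 7.51457 mol.
Reaction (1): Na→NaOH ratio 2:2 ⇒ n(NaOH) = 7.51457 mol.
Reaction (2): NaOH→NaCl ratio 3:3 ⇒ n(NaCl) = 7.51457 mol.
Reaction (3): NaCl→NaNO3 ratio 1:1 ⇒ n(NaNO3) = 7.51457 mol.
Mass of NaNO3 = 7.51457 × 85.00 = 638.739 g.

638.74 g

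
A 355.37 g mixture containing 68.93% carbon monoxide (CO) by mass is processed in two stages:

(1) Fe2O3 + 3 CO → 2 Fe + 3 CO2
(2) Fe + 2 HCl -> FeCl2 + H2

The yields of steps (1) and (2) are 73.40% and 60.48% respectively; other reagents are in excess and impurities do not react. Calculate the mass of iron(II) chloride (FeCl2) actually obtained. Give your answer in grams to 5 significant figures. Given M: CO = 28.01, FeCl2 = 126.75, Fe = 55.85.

328.05 g

Pure CO = 355.37 × 0.6893 = 244.957 g.
n(CO) = 244.957 / 28.01 = 8.74532 mol.
Step 1 (CO:Fe = 3:2): theoretical n(Fe) = 5.83022 mol; at 73.40% yield, n(Fe) = 4.27938 mol.
Step 2 (Fe:FeCl2 = 1:1): theoretical n(FeCl2) = 4.27938 mol, so theoretical mass = 4.27938 × 126.75 = 542.411 g.
At 60.48% yield, actual mass of FeCl2 = 542.411 × 0.6048 = 328.050 g.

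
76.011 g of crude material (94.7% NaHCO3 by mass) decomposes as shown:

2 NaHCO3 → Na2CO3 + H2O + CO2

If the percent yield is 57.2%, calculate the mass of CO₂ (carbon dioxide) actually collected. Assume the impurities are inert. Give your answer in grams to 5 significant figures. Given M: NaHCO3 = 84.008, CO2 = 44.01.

10.785 g

Pure NaHCO3 available = 76.011 g × 0.947 = 71.9824 g.
n(NaHCO3) = 71.9824 g / 84.008 g/mol = 0.856852 mol.
From the equation the NaHCO3:CO2 mole ratio is 2:1, so n(CO2) = 0.856852 × 1/2 = 0.428426 mol.
Mass of CO2 = 0.428426 mol × 44.01 g/mol = 18.8550 g.
Actual mass collected = 18.8550 g × 0.572 = 10.7851 g.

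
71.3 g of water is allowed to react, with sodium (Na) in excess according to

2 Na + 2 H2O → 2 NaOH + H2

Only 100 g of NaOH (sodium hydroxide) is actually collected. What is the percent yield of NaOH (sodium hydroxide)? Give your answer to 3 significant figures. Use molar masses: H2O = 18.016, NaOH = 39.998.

63.2 %

n(H2O) = 71.30 g / 18.016 g/mol = 3.958 mol.
From the equation the H2O:NaOH mole ratio is 2:2, so n(NaOH) = 3.958 × 2/2 = 3.958 mol.
Mass of NaOH = 3.958 mol × 39.998 g/mol = 158.3 g.
This is the theoretical yield. Percent yield = 100 g / 158.3 g × 100% = 63.17%.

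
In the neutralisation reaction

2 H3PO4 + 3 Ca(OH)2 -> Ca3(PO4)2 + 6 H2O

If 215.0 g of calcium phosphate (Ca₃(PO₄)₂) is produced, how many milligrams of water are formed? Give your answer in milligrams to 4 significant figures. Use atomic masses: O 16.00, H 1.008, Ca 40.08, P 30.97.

74930 mg

M(Ca3(PO4)2) = 3(40.08) + 2(30.97) + 8(16.00) = 310.18 g/mol.
M(H2O) = 2(1.008) + 16.00 = 18.016 g/mol.
n(Ca3(PO4)2) = 215.00 g / 310.18 g/mol = 0.69315 mol.
From the equation the Ca3(PO4)2:H2O mole ratio is 1:6, so n(H2O) = 0.69315 × 6/1 = 4.1589 mol.
Mass of H2O = 4.1589 mol × 18.016 g/mol = 74.926 g.
Converting to mg: 74.926 g = 74930 mg.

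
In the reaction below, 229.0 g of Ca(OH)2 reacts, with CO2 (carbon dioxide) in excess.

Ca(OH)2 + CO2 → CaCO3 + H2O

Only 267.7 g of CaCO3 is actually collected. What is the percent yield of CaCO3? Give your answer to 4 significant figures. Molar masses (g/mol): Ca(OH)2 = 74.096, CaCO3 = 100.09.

86.54 %

n(Ca(OH)2) = 229.00 g / 74.096 g/mol = 3.0906 mol.
From the equation the Ca(OH)2:CaCO3 mole ratio is 1:1, so n(CaCO3) = 3.0906 × 1/1 = 3.0906 mol.
Mass of CaCO3 = 3.0906 mol × 100.09 g/mol = 309.34 g.
This is the theoretical yield. Percent yield = 267.7 g / 309.34 g × 100% = 86.540%.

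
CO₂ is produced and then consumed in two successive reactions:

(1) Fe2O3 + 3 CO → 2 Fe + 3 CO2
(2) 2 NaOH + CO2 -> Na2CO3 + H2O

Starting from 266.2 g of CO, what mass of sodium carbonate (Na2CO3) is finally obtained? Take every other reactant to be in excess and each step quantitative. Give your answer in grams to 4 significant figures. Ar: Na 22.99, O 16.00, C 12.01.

M(CO) = 12.01 + 16.00 = 28.01 g/mol.
M(Na2CO3) = 2(22.99) + 12.01 + 3(16.00) = 105.99 g/mol.
n(CO) = 266.20 / 28.01 = 9.5037 mol.
Step 1 gives a 3:3 ratio of CO to CO2, so n(CO2) = 9.5037 mol.
In step 2 the CO2:Na2CO3 ratio is 1:1, so n(Na2CO3) = 9.5037 mol.
Mass of Na2CO3 = 9.5037 × 105.99 = 1007.3 g.

1007 g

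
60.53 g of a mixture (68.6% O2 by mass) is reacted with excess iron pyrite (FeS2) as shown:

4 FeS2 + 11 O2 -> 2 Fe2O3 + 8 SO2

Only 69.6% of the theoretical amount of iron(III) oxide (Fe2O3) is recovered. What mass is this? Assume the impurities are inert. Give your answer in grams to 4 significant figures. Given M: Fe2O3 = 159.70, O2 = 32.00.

26.22 g

Pure O2 available = 60.53 g × 0.686 = 41.524 g.
n(O2) = 41.524 g / 32.00 g/mol = 1.2976 mol.
From the equation the O2:Fe2O3 mole ratio is 11:2, so n(Fe2O3) = 1.2976 × 2/11 = 0.23593 mol.
Mass of Fe2O3 = 0.23593 mol × 159.70 g/mol = 37.678 g.
Actual mass collected = 37.678 g × 0.696 = 26.224 g.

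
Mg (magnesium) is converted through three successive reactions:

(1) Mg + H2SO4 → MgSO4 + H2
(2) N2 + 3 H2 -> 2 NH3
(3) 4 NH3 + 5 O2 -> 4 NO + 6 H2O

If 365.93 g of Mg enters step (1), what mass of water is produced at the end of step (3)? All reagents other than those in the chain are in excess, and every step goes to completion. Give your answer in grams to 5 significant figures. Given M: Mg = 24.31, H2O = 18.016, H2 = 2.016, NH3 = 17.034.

271.19 g

n(Mg) = 365.93 / 24.31 = 15.0527 mol.
Reaction (1): Mg→H2 ratio 1:1 ⇒ n(H2) = 15.0527 mol.
Reaction (2): H2→NH3 ratio 3:2 ⇒ n(NH3) = 10.0351 mol.
Reaction (3): NH3→H2O ratio 4:6 ⇒ n(H2O) = 15.0527 mol.
Mass of H2O = 15.0527 × 18.016 = 271.189 g.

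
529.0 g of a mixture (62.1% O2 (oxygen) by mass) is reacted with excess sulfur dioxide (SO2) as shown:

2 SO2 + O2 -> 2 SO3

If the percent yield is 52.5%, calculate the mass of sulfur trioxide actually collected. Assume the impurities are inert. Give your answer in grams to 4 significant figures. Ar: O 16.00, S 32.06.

Pure O2 available = 529.0 g × 0.621 = 328.51 g.
M(O2) = 2(16.00) = 32.00 g/mol.
M(SO3) = 32.06 + 3(16.00) = 80.06 g/mol.
n(O2) = 328.51 g / 32.00 g/mol = 10.266 mol.
From the equation the O2:SO3 mole ratio is 1:2, so n(SO3) = 10.266 × 2/1 = 20.532 mol.
Mass of SO3 = 20.532 mol × 80.06 g/mol = 1643.8 g.
Actual mass collected = 1643.8 g × 0.525 = 862.98 g.

863.0 g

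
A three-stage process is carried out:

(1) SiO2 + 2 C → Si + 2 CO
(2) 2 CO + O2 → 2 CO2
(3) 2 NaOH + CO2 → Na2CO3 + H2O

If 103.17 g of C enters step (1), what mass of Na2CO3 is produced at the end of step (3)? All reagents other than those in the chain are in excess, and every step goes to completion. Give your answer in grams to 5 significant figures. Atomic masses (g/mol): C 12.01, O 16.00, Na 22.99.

M(C) = 12.01 g/mol.
M(Na2CO3) = 2(22.99) + 12.01 + 3(16.00) = 105.99 g/mol.
n(C) = 103.17 / 12.01 = 8.59034 mol.
Reaction (1): C→CO ratio 2:2 ⇒ n(CO) = 8.59034 mol.
Reaction (2): CO→CO2 ratio 2:2 ⇒ n(CO2) = 8.59034 mol.
Reaction (3): CO2→Na2CO3 ratio 1:1 ⇒ n(Na2CO3) = 8.59034 mol.
Mass of Na2CO3 = 8.59034 × 105.99 = 910.490 g.

910.49 g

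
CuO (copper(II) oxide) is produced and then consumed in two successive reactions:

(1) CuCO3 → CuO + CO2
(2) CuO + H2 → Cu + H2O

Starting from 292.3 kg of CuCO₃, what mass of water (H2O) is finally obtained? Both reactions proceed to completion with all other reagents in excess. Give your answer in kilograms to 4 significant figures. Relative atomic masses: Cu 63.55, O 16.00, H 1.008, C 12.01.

42.62 kg

M(CuCO3) = 63.55 + 12.01 + 3(16.00) = 123.56 g/mol.
M(H2O) = 2(1.008) + 16.00 = 18.016 g/mol.
292.3 kg = 292300 g.
n(CuCO3) = 292300 / 123.56 = 2365.7 mol.
Step 1 gives a 1:1 ratio of CuCO3 to CuO, so n(CuO) = 2365.7 mol.
In step 2 the CuO:H2O ratio is 1:1, so n(H2O) = 2365.7 mol.
Mass of H2O = 2365.7 × 18.016 = 42620 g = 42.62 kg.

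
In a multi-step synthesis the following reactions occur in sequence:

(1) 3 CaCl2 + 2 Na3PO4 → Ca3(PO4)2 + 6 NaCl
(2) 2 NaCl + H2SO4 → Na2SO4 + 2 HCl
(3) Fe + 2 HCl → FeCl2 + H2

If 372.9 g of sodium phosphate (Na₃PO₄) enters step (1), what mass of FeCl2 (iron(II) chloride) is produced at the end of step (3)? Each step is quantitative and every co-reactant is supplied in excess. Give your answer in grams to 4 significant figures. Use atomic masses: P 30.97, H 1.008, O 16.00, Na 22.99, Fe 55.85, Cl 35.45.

M(Na3PO4) = 3(22.99) + 30.97 + 4(16.00) = 163.94 g/mol.
M(FeCl2) = 55.85 + 2(35.45) = 126.75 g/mol.
n(Na3PO4) = 372.9 / 163.94 = 2.2746 mol.
Reaction (1): Na3PO4→NaCl ratio 2:6 ⇒ n(NaCl) = 6.8238 mol.
Reaction (2): NaCl→HCl ratio 2:2 ⇒ n(HCl) = 6.8238 mol.
Reaction (3): HCl→FeCl2 ratio 2:1 ⇒ n(FeCl2) = 3.4119 mol.
Mass of FeCl2 = 3.4119 × 126.75 = 432.46 g.

432.5 g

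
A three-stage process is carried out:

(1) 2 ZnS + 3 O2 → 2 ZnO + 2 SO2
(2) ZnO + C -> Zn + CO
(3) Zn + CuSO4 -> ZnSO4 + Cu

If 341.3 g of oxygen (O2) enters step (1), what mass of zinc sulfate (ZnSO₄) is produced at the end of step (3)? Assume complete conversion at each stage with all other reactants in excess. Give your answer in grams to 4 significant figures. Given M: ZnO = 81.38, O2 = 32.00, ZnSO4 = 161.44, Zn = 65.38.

1148 g

n(O2) = 341.3 / 32.00 = 10.666 mol.
Reaction (1): O2→ZnO ratio 3:2 ⇒ n(ZnO) = 7.1104 mol.
Reaction (2): ZnO→Zn ratio 1:1 ⇒ n(Zn) = 7.1104 mol.
Reaction (3): Zn→ZnSO4 ratio 1:1 ⇒ n(ZnSO4) = 7.1104 mol.
Mass of ZnSO4 = 7.1104 × 161.44 = 1147.9 g.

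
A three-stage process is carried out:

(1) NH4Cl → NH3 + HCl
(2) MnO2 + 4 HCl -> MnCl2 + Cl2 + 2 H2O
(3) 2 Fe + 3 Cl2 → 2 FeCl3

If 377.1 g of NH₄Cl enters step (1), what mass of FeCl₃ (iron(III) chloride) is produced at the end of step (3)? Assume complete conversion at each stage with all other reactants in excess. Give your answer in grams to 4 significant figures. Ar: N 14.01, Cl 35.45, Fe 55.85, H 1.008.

190.6 g

M(NH4Cl) = 14.01 + 4(1.008) + 35.45 = 53.492 g/mol.
M(FeCl3) = 55.85 + 3(35.45) = 162.20 g/mol.
n(NH4Cl) = 377.1 / 53.492 = 7.0497 mol.
Reaction (1): NH4Cl→HCl ratio 1:1 ⇒ n(HCl) = 7.0497 mol.
Reaction (2): HCl→Cl2 ratio 4:1 ⇒ n(Cl2) = 1.7624 mol.
Reaction (3): Cl2→FeCl3 ratio 3:2 ⇒ n(FeCl3) = 1.1749 mol.
Mass of FeCl3 = 1.1749 × 162.20 = 190.58 g.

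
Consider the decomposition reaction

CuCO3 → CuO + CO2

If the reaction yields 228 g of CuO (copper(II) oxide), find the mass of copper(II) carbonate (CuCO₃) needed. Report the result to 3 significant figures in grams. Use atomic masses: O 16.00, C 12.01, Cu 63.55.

354 g

M(CuO) = 63.55 + 16.00 = 79.55 g/mol.
M(CuCO3) = 63.55 + 12.01 + 3(16.00) = 123.56 g/mol.
n(CuO) = 228.0 g / 79.55 g/mol = 2.866 mol.
From the equation the CuO:CuCO3 mole ratio is 1:1, so n(CuCO3) = 2.866 × 1/1 = 2.866 mol.
Mass of CuCO3 = 2.866 mol × 123.56 g/mol = 354.1 g.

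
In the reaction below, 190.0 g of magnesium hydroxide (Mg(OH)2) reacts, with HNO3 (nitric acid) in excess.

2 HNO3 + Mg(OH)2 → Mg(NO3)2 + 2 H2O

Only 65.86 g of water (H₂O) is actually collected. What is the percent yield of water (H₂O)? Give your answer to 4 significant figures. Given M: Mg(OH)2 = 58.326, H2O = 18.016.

56.11 %

n(Mg(OH)2) = 190.00 g / 58.326 g/mol = 3.2576 mol.
From the equation the Mg(OH)2:H2O mole ratio is 1:2, so n(H2O) = 3.2576 × 2/1 = 6.5151 mol.
Mass of H2O = 6.5151 mol × 18.016 g/mol = 117.38 g.
This is the theoretical yield. Percent yield = 65.86 g / 117.38 g × 100% = 56.110%.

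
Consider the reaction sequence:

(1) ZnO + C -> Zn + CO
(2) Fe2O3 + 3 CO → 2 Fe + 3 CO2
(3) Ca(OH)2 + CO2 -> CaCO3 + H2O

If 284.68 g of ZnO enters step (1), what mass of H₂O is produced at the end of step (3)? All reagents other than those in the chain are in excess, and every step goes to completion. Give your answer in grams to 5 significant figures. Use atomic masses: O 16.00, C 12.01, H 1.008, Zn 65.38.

63.023 g

M(ZnO) = 65.38 + 16.00 = 81.38 g/mol.
M(H2O) = 2(1.008) + 16.00 = 18.016 g/mol.
n(ZnO) = 284.68 / 81.38 = 3.49816 mol.
Reaction (1): ZnO→CO ratio 1:1 ⇒ n(CO) = 3.49816 mol.
Reaction (2): CO→CO2 ratio 3:3 ⇒ n(CO2) = 3.49816 mol.
Reaction (3): CO2→H2O ratio 1:1 ⇒ n(H2O) = 3.49816 mol.
Mass of H2O = 3.49816 × 18.016 = 63.0228 g.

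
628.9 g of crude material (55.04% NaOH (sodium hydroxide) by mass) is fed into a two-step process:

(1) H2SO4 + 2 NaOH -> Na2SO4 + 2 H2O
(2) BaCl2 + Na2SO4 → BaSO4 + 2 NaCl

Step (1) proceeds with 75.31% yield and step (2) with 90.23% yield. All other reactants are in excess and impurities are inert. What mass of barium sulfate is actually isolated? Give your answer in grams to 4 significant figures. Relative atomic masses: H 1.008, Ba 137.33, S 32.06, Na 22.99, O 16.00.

Pure NaOH = 628.9 × 0.5504 = 346.15 g.
M(NaOH) = 22.99 + 16.00 + 1.008 = 39.998 g/mol.
M(BaSO4) = 137.33 + 32.06 + 4(16.00) = 233.39 g/mol.
n(NaOH) = 346.15 / 39.998 = 8.6541 mol.
Step 1 (NaOH:Na2SO4 = 2:1): theoretical n(Na2SO4) = 4.3270 mol; at 75.31% yield, n(Na2SO4) = 3.2587 mol.
Step 2 (Na2SO4:BaSO4 = 1:1): theoretical n(BaSO4) = 3.2587 mol, so theoretical mass = 3.2587 × 233.39 = 760.55 g.
At 90.23% yield, actual mass of BaSO4 = 760.55 × 0.9023 = 686.24 g.

686.2 g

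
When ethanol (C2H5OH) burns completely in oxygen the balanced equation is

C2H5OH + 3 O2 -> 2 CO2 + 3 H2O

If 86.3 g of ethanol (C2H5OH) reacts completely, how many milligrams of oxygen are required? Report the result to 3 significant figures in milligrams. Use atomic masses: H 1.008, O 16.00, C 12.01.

M(C2H5OH) = 2(12.01) + 6(1.008) + 16.00 = 46.068 g/mol.
M(O2) = 2(16.00) = 32.00 g/mol.
n(C2H5OH) = 86.30 g / 46.068 g/mol = 1.873 mol.
From the equation the C2H5OH:O2 mole ratio is 1:3, so n(O2) = 1.873 × 3/1 = 5.620 mol.
Mass of O2 = 5.620 mol × 32.00 g/mol = 179.8 g.
Converting to mg: 179.8 g = 180000 mg.

180000 mg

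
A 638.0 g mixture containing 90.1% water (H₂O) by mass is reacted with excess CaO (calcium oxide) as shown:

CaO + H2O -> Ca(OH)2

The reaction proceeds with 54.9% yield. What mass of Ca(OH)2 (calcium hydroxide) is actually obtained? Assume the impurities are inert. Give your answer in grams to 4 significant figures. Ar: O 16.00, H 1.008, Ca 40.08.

1298 g

Pure H2O available = 638.0 g × 0.901 = 574.84 g.
M(H2O) = 2(1.008) + 16.00 = 18.016 g/mol.
M(Ca(OH)2) = 40.08 + 2(16.00) + 2(1.008) = 74.096 g/mol.
n(H2O) = 574.84 g / 18.016 g/mol = 31.907 mol.
From the equation the H2O:Ca(OH)2 mole ratio is 1:1, so n(Ca(OH)2) = 31.907 × 1/1 = 31.907 mol.
Mass of Ca(OH)2 = 31.907 mol × 74.096 g/mol = 2364.2 g.
Actual mass collected = 2364.2 g × 0.549 = 1297.9 g.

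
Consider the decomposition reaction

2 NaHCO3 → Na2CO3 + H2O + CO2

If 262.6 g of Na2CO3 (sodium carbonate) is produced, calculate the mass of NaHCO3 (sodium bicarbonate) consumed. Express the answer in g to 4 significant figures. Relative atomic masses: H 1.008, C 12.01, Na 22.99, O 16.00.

M(Na2CO3) = 2(22.99) + 12.01 + 3(16.00) = 105.99 g/mol.
M(NaHCO3) = 22.99 + 1.008 + 12.01 + 3(16.00) = 84.008 g/mol.
n(Na2CO3) = 262.60 g / 105.99 g/mol = 2.4776 mol.
From the equation the Na2CO3:NaHCO3 mole ratio is 1:2, so n(NaHCO3) = 2.4776 × 2/1 = 4.9552 mol.
Mass of NaHCO3 = 4.9552 mol × 84.008 g/mol = 416.28 g.

416.3 g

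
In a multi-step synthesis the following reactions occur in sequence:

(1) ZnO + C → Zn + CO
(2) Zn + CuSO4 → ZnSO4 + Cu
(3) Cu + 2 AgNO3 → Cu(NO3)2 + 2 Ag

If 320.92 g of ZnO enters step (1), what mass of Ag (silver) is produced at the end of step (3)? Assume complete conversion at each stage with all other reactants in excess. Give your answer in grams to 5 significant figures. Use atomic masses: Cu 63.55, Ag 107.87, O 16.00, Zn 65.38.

850.77 g

M(ZnO) = 65.38 + 16.00 = 81.38 g/mol.
M(Ag) = 107.87 g/mol.
n(ZnO) = 320.92 / 81.38 = 3.94348 mol.
Reaction (1): ZnO→Zn ratio 1:1 ⇒ n(Zn) = 3.94348 mol.
Reaction (2): Zn→Cu ratio 1:1 ⇒ n(Cu) = 3.94348 mol.
Reaction (3): Cu→Ag ratio 1:2 ⇒ n(Ag) = 7.88695 mol.
Mass of Ag = 7.88695 × 107.87 = 850.765 g.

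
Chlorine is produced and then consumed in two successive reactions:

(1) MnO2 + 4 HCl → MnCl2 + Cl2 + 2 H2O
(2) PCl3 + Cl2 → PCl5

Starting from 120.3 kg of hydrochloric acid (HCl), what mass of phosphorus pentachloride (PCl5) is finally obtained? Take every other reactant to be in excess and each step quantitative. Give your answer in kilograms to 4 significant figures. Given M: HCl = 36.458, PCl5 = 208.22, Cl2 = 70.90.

120.3 kg = 120300 g.
n(HCl) = 120300 / 36.458 = 3299.7 mol.
Step 1 gives a 4:1 ratio of HCl to Cl2, so n(Cl2) = 824.92 mol.
In step 2 the Cl2:PCl5 ratio is 1:1, so n(PCl5) = 824.92 mol.
Mass of PCl5 = 824.92 × 208.22 = 171770 g = 171.8 kg.

171.8 kg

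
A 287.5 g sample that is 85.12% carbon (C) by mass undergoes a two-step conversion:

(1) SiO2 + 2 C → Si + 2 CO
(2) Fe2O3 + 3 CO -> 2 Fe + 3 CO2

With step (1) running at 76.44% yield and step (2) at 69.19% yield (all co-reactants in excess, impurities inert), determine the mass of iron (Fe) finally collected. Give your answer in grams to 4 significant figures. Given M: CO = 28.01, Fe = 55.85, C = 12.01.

401.3 g

Pure C = 287.5 × 0.8512 = 244.72 g.
n(C) = 244.72 / 12.01 = 20.376 mol.
Step 1 (C:CO = 2:2): theoretical n(CO) = 20.376 mol; at 76.44% yield, n(CO) = 15.576 mol.
Step 2 (CO:Fe = 3:2): theoretical n(Fe) = 10.384 mol, so theoretical mass = 10.384 × 55.85 = 579.93 g.
At 69.19% yield, actual mass of Fe = 579.93 × 0.6919 = 401.26 g.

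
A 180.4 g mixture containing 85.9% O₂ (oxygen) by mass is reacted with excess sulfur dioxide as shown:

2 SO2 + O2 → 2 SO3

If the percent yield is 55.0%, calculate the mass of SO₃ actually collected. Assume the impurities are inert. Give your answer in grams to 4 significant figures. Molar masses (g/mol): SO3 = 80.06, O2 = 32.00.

426.5 g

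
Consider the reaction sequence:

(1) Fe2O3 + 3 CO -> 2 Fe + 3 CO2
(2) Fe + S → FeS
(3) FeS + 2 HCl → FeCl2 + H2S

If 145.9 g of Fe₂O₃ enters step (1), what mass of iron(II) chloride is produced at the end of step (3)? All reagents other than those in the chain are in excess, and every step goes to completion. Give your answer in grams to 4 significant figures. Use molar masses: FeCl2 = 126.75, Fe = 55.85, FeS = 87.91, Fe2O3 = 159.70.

231.6 g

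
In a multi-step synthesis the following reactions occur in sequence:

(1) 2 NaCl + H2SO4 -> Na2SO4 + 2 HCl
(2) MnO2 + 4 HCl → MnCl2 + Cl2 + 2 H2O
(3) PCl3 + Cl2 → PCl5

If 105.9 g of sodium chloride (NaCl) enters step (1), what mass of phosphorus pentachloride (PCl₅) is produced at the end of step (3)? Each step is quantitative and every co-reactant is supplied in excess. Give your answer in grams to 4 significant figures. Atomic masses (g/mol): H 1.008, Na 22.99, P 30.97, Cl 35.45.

M(NaCl) = 22.99 + 35.45 = 58.44 g/mol.
M(PCl5) = 30.97 + 5(35.45) = 208.22 g/mol.
n(NaCl) = 105.9 / 58.44 = 1.8121 mol.
Reaction (1): NaCl→HCl ratio 2:2 ⇒ n(HCl) = 1.8121 mol.
Reaction (2): HCl→Cl2 ratio 4:1 ⇒ n(Cl2) = 0.45303 mol.
Reaction (3): Cl2→PCl5 ratio 1:1 ⇒ n(PCl5) = 0.45303 mol.
Mass of PCl5 = 0.45303 × 208.22 = 94.330 g.

94.33 g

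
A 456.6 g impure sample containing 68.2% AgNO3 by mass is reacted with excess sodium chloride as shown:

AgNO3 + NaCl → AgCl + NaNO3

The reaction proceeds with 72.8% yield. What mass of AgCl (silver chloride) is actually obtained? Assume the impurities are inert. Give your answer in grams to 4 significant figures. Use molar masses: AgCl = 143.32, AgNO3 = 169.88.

191.3 g

Pure AgNO3 available = 456.6 g × 0.682 = 311.40 g.
n(AgNO3) = 311.40 g / 169.88 g/mol = 1.8331 mol.
From the equation the AgNO3:AgCl mole ratio is 1:1, so n(AgCl) = 1.8331 × 1/1 = 1.8331 mol.
Mass of AgCl = 1.8331 mol × 143.32 g/mol = 262.71 g.
Actual mass collected = 262.71 g × 0.728 = 191.26 g.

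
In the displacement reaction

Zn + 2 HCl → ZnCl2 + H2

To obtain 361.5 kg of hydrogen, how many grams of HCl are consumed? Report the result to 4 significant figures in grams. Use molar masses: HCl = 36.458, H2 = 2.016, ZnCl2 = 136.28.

Convert: 361.5 kg = 361500 g.
n(H2) = 361500 g / 2.016 g/mol = 179320 mol.
From the equation the H2:HCl mole ratio is 1:2, so n(HCl) = 179320 × 2/1 = 358630 mol.
Mass of HCl = 358630 mol × 36.458 g/mol = 1.3075 × 10^7 g.

13070000 g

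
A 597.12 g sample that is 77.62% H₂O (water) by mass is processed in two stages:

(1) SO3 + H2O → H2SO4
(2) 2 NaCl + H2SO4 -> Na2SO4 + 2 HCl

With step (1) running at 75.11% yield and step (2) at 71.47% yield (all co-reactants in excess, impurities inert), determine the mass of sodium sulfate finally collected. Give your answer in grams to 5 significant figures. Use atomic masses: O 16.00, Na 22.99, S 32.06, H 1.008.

Pure H2O = 597.12 × 0.7762 = 463.485 g.
M(H2O) = 2(1.008) + 16.00 = 18.016 g/mol.
M(Na2SO4) = 2(22.99) + 32.06 + 4(16.00) = 142.04 g/mol.
n(H2O) = 463.485 / 18.016 = 25.7263 mol.
Step 1 (H2O:H2SO4 = 1:1): theoretical n(H2SO4) = 25.7263 mol; at 75.11% yield, n(H2SO4) = 19.3230 mol.
Step 2 (H2SO4:Na2SO4 = 1:1): theoretical n(Na2SO4) = 19.3230 mol, so theoretical mass = 19.3230 × 142.04 = 2744.64 g.
At 71.47% yield, actual mass of Na2SO4 = 2744.64 × 0.7147 = 1961.59 g.

1961.6 g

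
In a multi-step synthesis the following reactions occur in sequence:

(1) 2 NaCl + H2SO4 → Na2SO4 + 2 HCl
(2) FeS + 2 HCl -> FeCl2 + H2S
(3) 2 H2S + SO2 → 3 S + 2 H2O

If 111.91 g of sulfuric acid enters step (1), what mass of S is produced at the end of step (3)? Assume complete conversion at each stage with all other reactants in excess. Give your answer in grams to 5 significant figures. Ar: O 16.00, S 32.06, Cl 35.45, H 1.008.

M(H2SO4) = 2(1.008) + 32.06 + 4(16.00) = 98.076 g/mol.
M(S) = 32.06 g/mol.
n(H2SO4) = 111.91 / 98.076 = 1.14105 mol.
Reaction (1): H2SO4→HCl ratio 1:2 ⇒ n(HCl) = 2.28211 mol.
Reaction (2): HCl→H2S ratio 2:1 ⇒ n(H2S) = 1.14105 mol.
Reaction (3): H2S→S ratio 2:3 ⇒ n(S) = 1.71158 mol.
Mass of S = 1.71158 × 32.06 = 54.8733 g.

54.873 g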